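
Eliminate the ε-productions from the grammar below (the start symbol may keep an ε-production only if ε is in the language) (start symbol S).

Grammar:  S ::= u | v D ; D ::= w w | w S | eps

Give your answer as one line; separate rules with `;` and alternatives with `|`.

The nullable symbols are {D}.
ε ∉ L(G), so no ε-production is kept.
Add the nullable-subset variants: S → v D gives v D | v.

S ::= u | v D | v; D ::= w w | w S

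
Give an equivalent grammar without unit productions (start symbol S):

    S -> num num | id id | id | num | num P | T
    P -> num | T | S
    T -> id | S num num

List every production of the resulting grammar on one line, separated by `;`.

S -> num num | id id | id | num | num P | S num num; P -> num num | id id | id | num | num P | S num num; T -> id | S num num

Unit pairs: P ⇒* {S, T}; S ⇒* {T}.
Replace each nonterminal's rules with the union of the non-unit rules of every nonterminal it unit-derives.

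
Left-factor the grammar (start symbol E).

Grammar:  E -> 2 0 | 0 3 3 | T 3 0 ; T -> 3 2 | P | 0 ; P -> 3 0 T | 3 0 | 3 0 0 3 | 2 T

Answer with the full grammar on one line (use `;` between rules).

E -> 2 0 | 0 3 3 | T 3 0; T -> 3 2 | P | 0; P -> 2 T | 3 0 P'; P' -> T | ε | 0 3

P has alternatives sharing prefix '3 0': factor to P → 3 0 P' with P' → T | ε | 0 3.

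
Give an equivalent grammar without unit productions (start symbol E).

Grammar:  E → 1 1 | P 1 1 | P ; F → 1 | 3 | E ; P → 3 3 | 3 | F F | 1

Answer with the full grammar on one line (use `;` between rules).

E → 1 1 | P 1 1 | 3 3 | 3 | F F | 1; F → 1 1 | P 1 1 | 1 | 3 | 3 3 | F F; P → 3 3 | 3 | F F | 1

Unit pairs: E ⇒* {P}; F ⇒* {E, P}.
Replace each nonterminal's rules with the union of the non-unit rules of every nonterminal it unit-derives.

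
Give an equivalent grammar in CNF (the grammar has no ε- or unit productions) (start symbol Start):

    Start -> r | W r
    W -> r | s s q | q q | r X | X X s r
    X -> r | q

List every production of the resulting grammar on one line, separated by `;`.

Introduce a nonterminal for each terminal appearing in a rule of length ≥ 2: X1 → r, X2 → s, X3 → q.
Binarize each right-hand side of length ≥ 3 by chaining fresh nonterminals (Y1, Y2, …): affected rules were W → X2 X2 X3; W → X X X2 X1.

Start -> r | W X1; W -> r | X2 Y1 | X3 X3 | X1 X | X Y2; X -> r | q; X1 -> r; X2 -> s; X3 -> q; Y1 -> X2 X3; Y2 -> X Y3; Y3 -> X2 X1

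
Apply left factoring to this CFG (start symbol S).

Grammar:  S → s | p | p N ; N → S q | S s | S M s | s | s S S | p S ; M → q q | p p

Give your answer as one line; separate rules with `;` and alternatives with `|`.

S has alternatives sharing prefix 'p': factor to S → p S' with S' → ε | N.
N has alternatives sharing prefix 'S': factor to N → S N' with N' → q | s | M s.
N has alternatives sharing prefix 's': factor to N → s N'' with N'' → ε | S S.

S → s | p S'; N → p S | S N' | s N''; M → q q | p p; S' → ε | N; N' → q | s | M s; N'' → ε | S S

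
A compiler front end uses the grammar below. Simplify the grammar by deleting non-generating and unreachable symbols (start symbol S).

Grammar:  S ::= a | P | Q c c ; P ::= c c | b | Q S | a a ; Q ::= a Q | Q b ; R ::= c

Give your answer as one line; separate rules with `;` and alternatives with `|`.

Generating nonterminals: {P, R, S}.
Reachable from S after that: {P, S}.
Removed useless symbols: {Q, R} and every production mentioning them.

S ::= a | P; P ::= c c | b | a a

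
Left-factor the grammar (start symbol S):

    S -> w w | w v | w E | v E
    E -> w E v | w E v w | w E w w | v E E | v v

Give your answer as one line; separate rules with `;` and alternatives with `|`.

S -> v E | w S'; E -> w E E' | v E''; S' -> w | v | E; E' -> w w | v E'''; E'' -> E E | v; E''' -> ε | w

S has alternatives sharing prefix 'w': factor to S → w S' with S' → w | v | E.
E has alternatives sharing prefix 'w E': factor to E → w E E' with E' → v | v w | w w.
E has alternatives sharing prefix 'v': factor to E → v E'' with E'' → E E | v.
E' has alternatives sharing prefix 'v': factor to E' → v E''' with E''' → ε | w.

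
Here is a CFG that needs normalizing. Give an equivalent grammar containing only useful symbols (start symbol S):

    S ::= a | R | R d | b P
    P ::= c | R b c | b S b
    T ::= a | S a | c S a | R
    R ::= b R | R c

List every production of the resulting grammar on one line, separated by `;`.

Generating nonterminals: {P, S, T}.
Reachable from S after that: {P, S}.
Removed useless symbols: {R, T} and every production mentioning them.

S ::= a | b P; P ::= c | b S b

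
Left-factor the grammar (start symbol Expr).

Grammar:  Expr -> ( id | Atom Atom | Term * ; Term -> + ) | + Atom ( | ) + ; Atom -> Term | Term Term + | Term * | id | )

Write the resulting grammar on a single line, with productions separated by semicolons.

Expr -> ( id | Atom Atom | Term *; Term -> ) + | + Term1; Atom -> id | ) | Term Atom1; Term1 -> ) | Atom (; Atom1 -> ε | Term + | *

Term has alternatives sharing prefix '+': factor to Term → + Term1 with Term1 → ) | Atom (.
Atom has alternatives sharing prefix 'Term': factor to Atom → Term Atom1 with Atom1 → ε | Term + | *.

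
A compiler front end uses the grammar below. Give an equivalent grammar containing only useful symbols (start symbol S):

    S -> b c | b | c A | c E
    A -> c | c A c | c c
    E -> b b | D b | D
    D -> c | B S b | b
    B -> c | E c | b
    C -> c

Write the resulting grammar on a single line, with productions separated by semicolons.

Generating nonterminals: {A, B, C, D, E, S}.
Reachable from S after that: {A, B, D, E, S}.
Removed useless symbols: {C} and every production mentioning them.

S -> b c | b | c A | c E; A -> c | c A c | c c; E -> b b | D b | D; D -> c | B S b | b; B -> c | E c | b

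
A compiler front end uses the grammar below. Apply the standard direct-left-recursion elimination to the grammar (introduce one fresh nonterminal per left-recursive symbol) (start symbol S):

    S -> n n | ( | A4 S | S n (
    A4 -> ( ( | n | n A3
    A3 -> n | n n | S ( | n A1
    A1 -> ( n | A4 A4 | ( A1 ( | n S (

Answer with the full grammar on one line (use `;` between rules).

S is directly left-recursive.
For S: α = {n (}, β = {n n, (, A4 S}. Rewrite as S → β S' and S' → α S' | ε.

S -> n n S' | ( S' | A4 S S'; A4 -> ( ( | n | n A3; A3 -> n | n n | S ( | n A1; A1 -> ( n | A4 A4 | ( A1 ( | n S (; S' -> n ( S' | ε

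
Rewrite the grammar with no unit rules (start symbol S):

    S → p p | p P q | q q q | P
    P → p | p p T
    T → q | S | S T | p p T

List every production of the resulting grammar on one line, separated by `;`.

Unit pairs: S ⇒* {P}; T ⇒* {P, S}.
Replace each nonterminal's rules with the union of the non-unit rules of every nonterminal it unit-derives.

S → p p | p P q | q q q | p | p p T; P → p | p p T; T → p p | p P q | q q q | p | p p T | q | S T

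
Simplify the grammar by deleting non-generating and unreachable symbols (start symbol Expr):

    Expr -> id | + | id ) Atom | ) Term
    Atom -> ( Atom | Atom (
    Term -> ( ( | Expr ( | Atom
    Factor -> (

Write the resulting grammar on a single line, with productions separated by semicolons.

Generating nonterminals: {Expr, Factor, Term}.
Reachable from Expr after that: {Expr, Term}.
Removed useless symbols: {Atom, Factor} and every production mentioning them.

Expr -> id | + | ) Term; Term -> ( ( | Expr (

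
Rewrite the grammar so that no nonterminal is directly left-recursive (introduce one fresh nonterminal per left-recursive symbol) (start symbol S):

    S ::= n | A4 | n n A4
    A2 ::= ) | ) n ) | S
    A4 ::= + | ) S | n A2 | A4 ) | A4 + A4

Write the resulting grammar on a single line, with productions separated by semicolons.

Left recursion appears on A4.
For A4: α = {), + A4}, β = {+, ) S, n A2}. Rewrite as A4 → β A4' and A4' → α A4' | ε.

S ::= n | A4 | n n A4; A2 ::= ) | ) n ) | S; A4 ::= + A4' | ) S A4' | n A2 A4'; A4' ::= ) A4' | + A4 A4' | ε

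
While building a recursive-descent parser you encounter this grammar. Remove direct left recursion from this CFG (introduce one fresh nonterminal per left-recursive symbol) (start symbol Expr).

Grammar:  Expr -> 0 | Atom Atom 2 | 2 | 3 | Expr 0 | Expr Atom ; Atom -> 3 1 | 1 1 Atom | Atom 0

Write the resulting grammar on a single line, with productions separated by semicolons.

Left recursion appears on Expr, Atom.
For Expr: α = {0, Atom}, β = {0, Atom Atom 2, 2, 3}. Rewrite as Expr → β Expr1 and Expr1 → α Expr1 | ε.
For Atom: α = {0}, β = {3 1, 1 1 Atom}. Rewrite as Atom → β Atom1 and Atom1 → α Atom1 | ε.

Expr -> 0 Expr1 | Atom Atom 2 Expr1 | 2 Expr1 | 3 Expr1; Atom -> 3 1 Atom1 | 1 1 Atom Atom1; Expr1 -> 0 Expr1 | Atom Expr1 | ε; Atom1 -> 0 Atom1 | ε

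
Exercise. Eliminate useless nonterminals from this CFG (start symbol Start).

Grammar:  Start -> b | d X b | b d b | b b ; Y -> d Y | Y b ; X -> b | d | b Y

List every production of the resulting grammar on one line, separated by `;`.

Generating nonterminals: {Start, X}.
Reachable from Start after that: {Start, X}.
Removed useless symbols: {Y} and every production mentioning them.

Start -> b | d X b | b d b | b b; X -> b | d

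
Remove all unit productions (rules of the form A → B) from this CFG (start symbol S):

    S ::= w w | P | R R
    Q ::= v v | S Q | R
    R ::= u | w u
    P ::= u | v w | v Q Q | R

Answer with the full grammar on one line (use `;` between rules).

S ::= w w | R R | u | v w | v Q Q | w u; Q ::= u | w u | v v | S Q; R ::= u | w u; P ::= u | v w | v Q Q | w u

Unit pairs: P ⇒* {R}; Q ⇒* {R}; S ⇒* {P, R}.
For each unit pair (A, B), copy every non-unit production of B to A, then drop all unit productions.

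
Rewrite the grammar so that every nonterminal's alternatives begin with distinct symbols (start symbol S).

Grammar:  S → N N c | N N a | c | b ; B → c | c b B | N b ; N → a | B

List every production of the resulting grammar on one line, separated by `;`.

S has alternatives sharing prefix 'N N': factor to S → N N S' with S' → c | a.
B has alternatives sharing prefix 'c': factor to B → c B' with B' → ε | b B.

S → c | b | N N S'; B → N b | c B'; N → a | B; S' → c | a; B' → ε | b B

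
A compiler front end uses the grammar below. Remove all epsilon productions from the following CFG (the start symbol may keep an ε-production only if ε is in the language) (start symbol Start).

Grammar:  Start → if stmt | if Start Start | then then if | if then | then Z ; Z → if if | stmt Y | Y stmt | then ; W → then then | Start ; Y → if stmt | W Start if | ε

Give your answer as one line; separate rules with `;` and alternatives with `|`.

Start → if stmt | if Start Start | then then if | if then | then Z; Z → if if | stmt Y | stmt | Y stmt | then; W → then then | Start; Y → if stmt | W Start if

The nullable symbols are {Y}.
ε ∉ L(G), so no ε-production is kept.
For each production, add variants omitting each subset of nullable occurrences: Z → stmt Y gives stmt Y | stmt.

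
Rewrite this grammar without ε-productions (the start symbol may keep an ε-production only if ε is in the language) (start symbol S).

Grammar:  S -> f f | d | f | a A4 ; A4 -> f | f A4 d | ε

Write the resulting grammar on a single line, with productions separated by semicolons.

S -> f f | d | f | a A4 | a; A4 -> f | f A4 d | f d

The nullable symbols are {A4}.
ε ∉ L(G), so no ε-production is kept.
Add the nullable-subset variants: S → a A4 gives a A4 | a. A4 → f A4 d gives f A4 d | f d.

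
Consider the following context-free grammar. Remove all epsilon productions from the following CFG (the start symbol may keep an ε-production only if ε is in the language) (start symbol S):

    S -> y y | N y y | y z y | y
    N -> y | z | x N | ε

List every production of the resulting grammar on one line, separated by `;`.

The nullable symbols are {N}.
ε ∉ L(G), so no ε-production is kept.
Expand every rule over subsets of its nullable positions: N → x N gives x N | x.

S -> y y | N y y | y z y | y; N -> y | z | x N | x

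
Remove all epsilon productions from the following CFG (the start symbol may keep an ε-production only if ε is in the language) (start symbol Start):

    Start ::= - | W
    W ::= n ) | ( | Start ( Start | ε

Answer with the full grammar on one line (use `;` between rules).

Start ::= - | W | ε; W ::= n ) | ( | Start ( Start | Start ( | ( Start

Nullable nonterminals: {Start, W}.
ε ∈ L(G) since Start is nullable, so keep Start → ε.
For each production, add variants omitting each subset of nullable occurrences: W → Start ( Start gives Start ( Start | Start ( | ( Start.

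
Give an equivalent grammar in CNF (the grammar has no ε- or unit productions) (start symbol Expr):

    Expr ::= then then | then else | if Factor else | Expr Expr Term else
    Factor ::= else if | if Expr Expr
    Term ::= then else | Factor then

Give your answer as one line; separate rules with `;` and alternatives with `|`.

Introduce a nonterminal for each terminal appearing in a rule of length ≥ 2: X1 → then, X2 → else, X3 → if.
Binarize each right-hand side of length ≥ 3 by chaining fresh nonterminals (Y1, Y2, …): affected rules were Expr → X3 Factor X2; Expr → Expr Expr Term X2; Factor → X3 Expr Expr.

Expr ::= X1 X1 | X1 X2 | X3 Y1 | Expr Y2; Factor ::= X2 X3 | X3 Y4; Term ::= X1 X2 | Factor X1; X1 ::= then; X2 ::= else; X3 ::= if; Y1 ::= Factor X2; Y2 ::= Expr Y3; Y3 ::= Term X2; Y4 ::= Expr Expr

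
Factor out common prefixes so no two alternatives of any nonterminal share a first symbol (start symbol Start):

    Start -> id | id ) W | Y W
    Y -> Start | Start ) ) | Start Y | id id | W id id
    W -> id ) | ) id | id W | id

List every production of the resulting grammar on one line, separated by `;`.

Start has alternatives sharing prefix 'id': factor to Start → id Start1 with Start1 → ε | ) W.
Y has alternatives sharing prefix 'Start': factor to Y → Start Y1 with Y1 → ε | ) ) | Y.
W has alternatives sharing prefix 'id': factor to W → id W1 with W1 → ) | W | ε.

Start -> Y W | id Start1; Y -> id id | W id id | Start Y1; W -> ) id | id W1; Start1 -> ε | ) W; Y1 -> ε | ) ) | Y; W1 -> ) | W | ε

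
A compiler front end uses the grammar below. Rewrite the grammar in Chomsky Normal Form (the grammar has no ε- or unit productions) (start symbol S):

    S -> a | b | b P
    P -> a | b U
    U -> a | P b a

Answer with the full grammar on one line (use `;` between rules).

S -> a | b | X1 P; P -> a | X1 U; U -> a | P Y1; X1 -> b; X2 -> a; Y1 -> X1 X2

Introduce a nonterminal for each terminal appearing in a rule of length ≥ 2: X1 → b, X2 → a.
Binarize each right-hand side of length ≥ 3 by chaining fresh nonterminals (Y1, Y2, …): affected rules were U → P X1 X2.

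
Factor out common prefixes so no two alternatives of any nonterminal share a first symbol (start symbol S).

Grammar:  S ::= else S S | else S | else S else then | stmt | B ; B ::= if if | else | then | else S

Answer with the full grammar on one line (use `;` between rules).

S ::= stmt | B | else S S'; B ::= if if | then | else B'; S' ::= S | ε | else then; B' ::= ε | S

S has alternatives sharing prefix 'else S': factor to S → else S S' with S' → S | ε | else then.
B has alternatives sharing prefix 'else': factor to B → else B' with B' → ε | S.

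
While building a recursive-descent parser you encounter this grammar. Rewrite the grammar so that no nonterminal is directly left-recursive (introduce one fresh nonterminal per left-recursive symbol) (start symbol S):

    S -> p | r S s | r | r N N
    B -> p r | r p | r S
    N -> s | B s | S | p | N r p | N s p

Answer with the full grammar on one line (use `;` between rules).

S -> p | r S s | r | r N N; B -> p r | r p | r S; N -> s N' | B s N' | S N' | p N'; N' -> r p N' | s p N' | ε

N is directly left-recursive.
For N: α = {r p, s p}, β = {s, B s, S, p}. Rewrite as N → β N' and N' → α N' | ε.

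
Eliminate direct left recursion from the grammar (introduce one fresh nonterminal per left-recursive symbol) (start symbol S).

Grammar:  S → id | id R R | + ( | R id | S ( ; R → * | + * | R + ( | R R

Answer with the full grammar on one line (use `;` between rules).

Directly left-recursive nonterminals: S, R.
For S: α = {(}, β = {id, id R R, + (, R id}. Rewrite as S → β S' and S' → α S' | ε.
For R: α = {+ (, R}, β = {*, + *}. Rewrite as R → β R' and R' → α R' | ε.

S → id S' | id R R S' | + ( S' | R id S'; R → * R' | + * R'; S' → ( S' | ε; R' → + ( R' | R R' | ε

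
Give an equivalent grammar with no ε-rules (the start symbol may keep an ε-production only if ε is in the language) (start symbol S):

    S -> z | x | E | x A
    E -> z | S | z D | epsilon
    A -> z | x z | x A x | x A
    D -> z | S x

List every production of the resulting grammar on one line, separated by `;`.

S -> z | x | E | x A | epsilon; E -> z | S | z D; A -> z | x z | x A x | x A; D -> z | S x | x

Nullable nonterminals: {E, S}.
ε ∈ L(G) since S is nullable, so keep S → ε.
For each production, add variants omitting each subset of nullable occurrences: D → S x gives S x | x.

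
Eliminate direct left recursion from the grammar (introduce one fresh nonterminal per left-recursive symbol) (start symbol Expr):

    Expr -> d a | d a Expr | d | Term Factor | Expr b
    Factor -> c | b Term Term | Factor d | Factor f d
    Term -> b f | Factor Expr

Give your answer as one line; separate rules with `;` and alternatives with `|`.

Expr -> d a Expr1 | d a Expr Expr1 | d Expr1 | Term Factor Expr1; Factor -> c Factor1 | b Term Term Factor1; Term -> b f | Factor Expr; Expr1 -> b Expr1 | ε; Factor1 -> d Factor1 | f d Factor1 | ε

Directly left-recursive nonterminals: Expr, Factor.
For Expr: α = {b}, β = {d a, d a Expr, d, Term Factor}. Rewrite as Expr → β Expr1 and Expr1 → α Expr1 | ε.
For Factor: α = {d, f d}, β = {c, b Term Term}. Rewrite as Factor → β Factor1 and Factor1 → α Factor1 | ε.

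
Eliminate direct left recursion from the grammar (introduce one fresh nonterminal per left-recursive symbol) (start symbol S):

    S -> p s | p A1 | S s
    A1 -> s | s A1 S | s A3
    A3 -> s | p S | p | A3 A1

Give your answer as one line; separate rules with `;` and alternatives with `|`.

S -> p s S' | p A1 S'; A1 -> s | s A1 S | s A3; A3 -> s A3' | p S A3' | p A3'; S' -> s S' | ε; A3' -> A1 A3' | ε

Left recursion appears on S, A3.
For S: α = {s}, β = {p s, p A1}. Rewrite as S → β S' and S' → α S' | ε.
For A3: α = {A1}, β = {s, p S, p}. Rewrite as A3 → β A3' and A3' → α A3' | ε.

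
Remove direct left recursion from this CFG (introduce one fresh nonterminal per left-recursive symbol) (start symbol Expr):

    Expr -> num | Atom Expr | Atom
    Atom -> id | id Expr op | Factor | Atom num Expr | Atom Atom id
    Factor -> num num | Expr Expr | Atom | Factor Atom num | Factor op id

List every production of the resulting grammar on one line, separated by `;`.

Directly left-recursive nonterminals: Atom, Factor.
For Atom: α = {num Expr, Atom id}, β = {id, id Expr op, Factor}. Rewrite as Atom → β Atom1 and Atom1 → α Atom1 | ε.
For Factor: α = {Atom num, op id}, β = {num num, Expr Expr, Atom}. Rewrite as Factor → β Factor1 and Factor1 → α Factor1 | ε.

Expr -> num | Atom Expr | Atom; Atom -> id Atom1 | id Expr op Atom1 | Factor Atom1; Factor -> num num Factor1 | Expr Expr Factor1 | Atom Factor1; Atom1 -> num Expr Atom1 | Atom id Atom1 | ε; Factor1 -> Atom num Factor1 | op id Factor1 | ε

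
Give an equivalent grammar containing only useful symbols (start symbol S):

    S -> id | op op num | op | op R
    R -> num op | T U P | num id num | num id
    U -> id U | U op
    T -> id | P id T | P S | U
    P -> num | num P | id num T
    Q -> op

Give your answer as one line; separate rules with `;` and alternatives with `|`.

Generating nonterminals: {P, Q, R, S, T}.
Reachable from S after that: {R, S}.
Removed useless symbols: {P, Q, T, U} and every production mentioning them.

S -> id | op op num | op | op R; R -> num op | num id num | num id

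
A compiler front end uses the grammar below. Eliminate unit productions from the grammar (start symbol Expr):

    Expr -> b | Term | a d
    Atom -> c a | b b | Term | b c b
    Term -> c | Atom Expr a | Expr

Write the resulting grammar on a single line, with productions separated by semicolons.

Unit pairs: Atom ⇒* {Expr, Term}; Expr ⇒* {Term}; Term ⇒* {Expr}.
For each unit pair (A, B), copy every non-unit production of B to A, then drop all unit productions.

Expr -> c | Atom Expr a | b | a d; Atom -> c | Atom Expr a | c a | b b | b c b | b | a d; Term -> c | Atom Expr a | b | a d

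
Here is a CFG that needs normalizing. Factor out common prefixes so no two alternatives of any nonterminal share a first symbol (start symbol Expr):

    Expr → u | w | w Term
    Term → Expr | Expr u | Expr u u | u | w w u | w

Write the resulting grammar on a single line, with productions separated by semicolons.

Expr → u | w Expr1; Term → u | Expr Term1 | w Term2; Expr1 → ε | Term; Term1 → ε | u Term11; Term2 → w u | ε; Term11 → ε | u

Expr has alternatives sharing prefix 'w': factor to Expr → w Expr1 with Expr1 → ε | Term.
Term has alternatives sharing prefix 'Expr': factor to Term → Expr Term1 with Term1 → ε | u | u u.
Term has alternatives sharing prefix 'w': factor to Term → w Term2 with Term2 → w u | ε.
Term1 has alternatives sharing prefix 'u': factor to Term1 → u Term11 with Term11 → ε | u.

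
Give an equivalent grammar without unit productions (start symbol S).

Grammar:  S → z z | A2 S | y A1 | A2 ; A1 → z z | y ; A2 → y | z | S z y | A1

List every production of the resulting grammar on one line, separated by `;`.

Unit pairs: A2 ⇒* {A1}; S ⇒* {A1, A2}.
Replace each nonterminal's rules with the union of the non-unit rules of every nonterminal it unit-derives.

S → y | z | S z y | z z | A2 S | y A1; A1 → z z | y; A2 → y | z | S z y | z z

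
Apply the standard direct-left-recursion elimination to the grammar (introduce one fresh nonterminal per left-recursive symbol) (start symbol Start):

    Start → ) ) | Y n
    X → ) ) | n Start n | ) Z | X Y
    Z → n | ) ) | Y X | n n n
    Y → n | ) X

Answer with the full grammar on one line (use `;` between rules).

Start → ) ) | Y n; X → ) ) X1 | n Start n X1 | ) Z X1; Z → n | ) ) | Y X | n n n; Y → n | ) X; X1 → Y X1 | eps

X is directly left-recursive.
For X: α = {Y}, β = {) ), n Start n, ) Z}. Rewrite as X → β X1 and X1 → α X1 | ε.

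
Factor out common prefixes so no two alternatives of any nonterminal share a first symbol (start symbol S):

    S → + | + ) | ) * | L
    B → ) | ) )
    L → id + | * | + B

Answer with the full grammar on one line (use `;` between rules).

S has alternatives sharing prefix '+': factor to S → + S' with S' → ε | ).
B has alternatives sharing prefix ')': factor to B → ) B' with B' → ε | ).

S → ) * | L | + S'; B → ) B'; L → id + | * | + B; S' → ε | ); B' → ε | )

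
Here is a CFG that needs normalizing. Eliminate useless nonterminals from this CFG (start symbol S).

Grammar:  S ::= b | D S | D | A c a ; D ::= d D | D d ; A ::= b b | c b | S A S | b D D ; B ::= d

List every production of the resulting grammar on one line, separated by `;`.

Generating nonterminals: {A, B, S}.
Reachable from S after that: {A, S}.
Removed useless symbols: {B, D} and every production mentioning them.

S ::= b | A c a; A ::= b b | c b | S A S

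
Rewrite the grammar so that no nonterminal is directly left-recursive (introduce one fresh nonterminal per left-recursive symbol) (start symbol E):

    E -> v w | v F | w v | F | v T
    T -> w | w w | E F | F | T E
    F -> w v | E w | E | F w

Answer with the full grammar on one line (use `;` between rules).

E -> v w | v F | w v | F | v T; T -> w T' | w w T' | E F T' | F T'; F -> w v F' | E w F' | E F'; T' -> E T' | ε; F' -> w F' | ε

Left recursion appears on T, F.
For T: α = {E}, β = {w, w w, E F, F}. Rewrite as T → β T' and T' → α T' | ε.
For F: α = {w}, β = {w v, E w, E}. Rewrite as F → β F' and F' → α F' | ε.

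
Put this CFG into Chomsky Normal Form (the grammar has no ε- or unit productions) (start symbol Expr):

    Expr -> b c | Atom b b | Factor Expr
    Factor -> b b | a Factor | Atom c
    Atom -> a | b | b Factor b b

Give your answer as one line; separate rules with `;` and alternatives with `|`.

Expr -> X1 X2 | Atom Y1 | Factor Expr; Factor -> X1 X1 | X3 Factor | Atom X2; Atom -> a | b | X1 Y2; X1 -> b; X2 -> c; X3 -> a; Y1 -> X1 X1; Y2 -> Factor Y3; Y3 -> X1 X1

Introduce a nonterminal for each terminal appearing in a rule of length ≥ 2: X1 → b, X2 → c, X3 → a.
Binarize each right-hand side of length ≥ 3 by chaining fresh nonterminals (Y1, Y2, …): affected rules were Expr → Atom X1 X1; Atom → X1 Factor X1 X1.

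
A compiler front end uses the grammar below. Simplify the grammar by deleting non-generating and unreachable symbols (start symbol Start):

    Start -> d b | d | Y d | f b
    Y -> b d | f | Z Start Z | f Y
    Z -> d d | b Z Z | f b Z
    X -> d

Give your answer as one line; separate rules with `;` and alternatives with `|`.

Generating nonterminals: {Start, X, Y, Z}.
Reachable from Start after that: {Start, Y, Z}.
Removed useless symbols: {X} and every production mentioning them.

Start -> d b | d | Y d | f b; Y -> b d | f | Z Start Z | f Y; Z -> d d | b Z Z | f b Z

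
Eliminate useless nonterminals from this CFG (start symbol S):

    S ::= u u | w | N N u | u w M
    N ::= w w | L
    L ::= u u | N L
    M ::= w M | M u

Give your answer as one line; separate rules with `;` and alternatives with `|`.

S ::= u u | w | N N u; N ::= w w | L; L ::= u u | N L

Generating nonterminals: {L, N, S}.
Reachable from S after that: {L, N, S}.
Removed useless symbols: {M} and every production mentioning them.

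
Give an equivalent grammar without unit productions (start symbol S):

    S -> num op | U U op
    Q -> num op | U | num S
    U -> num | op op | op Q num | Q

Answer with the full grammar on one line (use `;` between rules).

Unit pairs: Q ⇒* {U}; U ⇒* {Q}.
For each unit pair (A, B), copy every non-unit production of B to A, then drop all unit productions.

S -> num op | U U op; Q -> num | op op | op Q num | num op | num S; U -> num | op op | op Q num | num op | num S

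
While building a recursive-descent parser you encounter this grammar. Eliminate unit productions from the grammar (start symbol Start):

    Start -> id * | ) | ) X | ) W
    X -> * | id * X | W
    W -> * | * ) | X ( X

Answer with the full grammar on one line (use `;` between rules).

Start -> id * | ) | ) X | ) W; X -> * | id * X | * ) | X ( X; W -> * | * ) | X ( X

Unit pairs: X ⇒* {W}.
Replace each nonterminal's rules with the union of the non-unit rules of every nonterminal it unit-derives.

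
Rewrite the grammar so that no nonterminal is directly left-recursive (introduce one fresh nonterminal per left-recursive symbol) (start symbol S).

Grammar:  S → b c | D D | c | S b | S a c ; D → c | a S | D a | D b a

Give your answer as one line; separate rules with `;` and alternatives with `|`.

S → b c S' | D D S' | c S'; D → c D' | a S D'; S' → b S' | a c S' | ε; D' → a D' | b a D' | ε

S, D are directly left-recursive.
For S: α = {b, a c}, β = {b c, D D, c}. Rewrite as S → β S' and S' → α S' | ε.
For D: α = {a, b a}, β = {c, a S}. Rewrite as D → β D' and D' → α D' | ε.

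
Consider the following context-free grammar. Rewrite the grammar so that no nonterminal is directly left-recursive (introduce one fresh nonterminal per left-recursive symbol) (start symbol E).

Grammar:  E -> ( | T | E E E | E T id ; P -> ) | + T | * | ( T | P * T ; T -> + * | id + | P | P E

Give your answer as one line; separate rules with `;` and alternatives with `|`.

E -> ( E' | T E'; P -> ) P' | + T P' | * P' | ( T P'; T -> + * | id + | P | P E; E' -> E E E' | T id E' | ε; P' -> * T P' | ε

Left recursion appears on E, P.
For E: α = {E E, T id}, β = {(, T}. Rewrite as E → β E' and E' → α E' | ε.
For P: α = {* T}, β = {), + T, *, ( T}. Rewrite as P → β P' and P' → α P' | ε.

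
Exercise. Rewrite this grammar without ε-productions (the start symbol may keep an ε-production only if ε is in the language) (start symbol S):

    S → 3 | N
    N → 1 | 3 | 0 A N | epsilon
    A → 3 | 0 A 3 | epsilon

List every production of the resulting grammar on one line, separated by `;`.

S → 3 | N | ε; N → 1 | 3 | 0 A N | 0 A | 0 N | 0; A → 3 | 0 A 3 | 0 3

Nullable nonterminals: {A, N, S}.
ε ∈ L(G) since S is nullable, so keep S → ε.
Add the nullable-subset variants: N → 0 A N gives 0 A N | 0 A | 0 N | 0. A → 0 A 3 gives 0 A 3 | 0 3.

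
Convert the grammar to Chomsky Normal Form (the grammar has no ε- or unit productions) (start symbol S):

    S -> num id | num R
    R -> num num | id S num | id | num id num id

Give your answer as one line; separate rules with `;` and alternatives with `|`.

Introduce a nonterminal for each terminal appearing in a rule of length ≥ 2: X1 → num, X2 → id.
Binarize each right-hand side of length ≥ 3 by chaining fresh nonterminals (Y1, Y2, …): affected rules were R → X2 S X1; R → X1 X2 X1 X2.

S -> X1 X2 | X1 R; R -> X1 X1 | X2 Y1 | id | X1 Y2; X1 -> num; X2 -> id; Y1 -> S X1; Y2 -> X2 Y3; Y3 -> X1 X2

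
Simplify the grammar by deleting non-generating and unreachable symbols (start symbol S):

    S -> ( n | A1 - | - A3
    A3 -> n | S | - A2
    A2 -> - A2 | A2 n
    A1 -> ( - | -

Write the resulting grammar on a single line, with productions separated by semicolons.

S -> ( n | A1 - | - A3; A3 -> n | S; A1 -> ( - | -

Generating nonterminals: {A1, A3, S}.
Reachable from S after that: {A1, A3, S}.
Removed useless symbols: {A2} and every production mentioning them.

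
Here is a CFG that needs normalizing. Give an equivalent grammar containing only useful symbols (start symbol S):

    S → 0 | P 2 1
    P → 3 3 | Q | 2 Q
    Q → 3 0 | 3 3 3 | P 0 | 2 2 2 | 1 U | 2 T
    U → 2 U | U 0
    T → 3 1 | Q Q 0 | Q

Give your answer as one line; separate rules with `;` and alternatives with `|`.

Generating nonterminals: {P, Q, S, T}.
Reachable from S after that: {P, Q, S, T}.
Removed useless symbols: {U} and every production mentioning them.

S → 0 | P 2 1; P → 3 3 | Q | 2 Q; Q → 3 0 | 3 3 3 | P 0 | 2 2 2 | 2 T; T → 3 1 | Q Q 0 | Q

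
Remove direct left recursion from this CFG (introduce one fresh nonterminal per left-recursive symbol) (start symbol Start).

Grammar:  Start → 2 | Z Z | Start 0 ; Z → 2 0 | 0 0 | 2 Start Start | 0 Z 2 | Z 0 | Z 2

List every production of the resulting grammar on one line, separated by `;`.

Start → 2 Start1 | Z Z Start1; Z → 2 0 Z1 | 0 0 Z1 | 2 Start Start Z1 | 0 Z 2 Z1; Start1 → 0 Start1 | ε; Z1 → 0 Z1 | 2 Z1 | ε

Left recursion appears on Start, Z.
For Start: α = {0}, β = {2, Z Z}. Rewrite as Start → β Start1 and Start1 → α Start1 | ε.
For Z: α = {0, 2}, β = {2 0, 0 0, 2 Start Start, 0 Z 2}. Rewrite as Z → β Z1 and Z1 → α Z1 | ε.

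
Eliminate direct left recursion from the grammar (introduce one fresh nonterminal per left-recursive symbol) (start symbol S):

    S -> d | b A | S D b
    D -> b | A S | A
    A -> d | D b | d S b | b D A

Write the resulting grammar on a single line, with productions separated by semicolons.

S -> d S' | b A S'; D -> b | A S | A; A -> d | D b | d S b | b D A; S' -> D b S' | epsilon

Left recursion appears on S.
For S: α = {D b}, β = {d, b A}. Rewrite as S → β S' and S' → α S' | ε.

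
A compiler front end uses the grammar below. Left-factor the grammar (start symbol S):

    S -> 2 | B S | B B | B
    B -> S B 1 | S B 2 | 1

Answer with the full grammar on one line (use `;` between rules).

S -> 2 | B S'; B -> 1 | S B B'; S' -> S | B | eps; B' -> 1 | 2

S has alternatives sharing prefix 'B': factor to S → B S' with S' → S | B | ε.
B has alternatives sharing prefix 'S B': factor to B → S B B' with B' → 1 | 2.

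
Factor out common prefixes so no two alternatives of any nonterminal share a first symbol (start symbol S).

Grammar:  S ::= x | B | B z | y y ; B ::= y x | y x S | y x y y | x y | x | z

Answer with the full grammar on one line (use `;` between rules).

S ::= x | y y | B S'; B ::= z | y x B' | x B''; S' ::= ε | z; B' ::= ε | S | y y; B'' ::= y | ε

S has alternatives sharing prefix 'B': factor to S → B S' with S' → ε | z.
B has alternatives sharing prefix 'y x': factor to B → y x B' with B' → ε | S | y y.
B has alternatives sharing prefix 'x': factor to B → x B'' with B'' → y | ε.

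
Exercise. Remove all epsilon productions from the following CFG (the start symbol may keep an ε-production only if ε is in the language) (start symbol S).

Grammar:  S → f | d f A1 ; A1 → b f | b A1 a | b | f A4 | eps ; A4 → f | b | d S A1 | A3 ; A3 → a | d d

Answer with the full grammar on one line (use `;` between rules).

S → f | d f A1 | d f; A1 → b f | b A1 a | b a | b | f A4; A4 → f | b | d S A1 | d S | A3; A3 → a | d d

The nullable symbols are {A1}.
ε ∉ L(G), so no ε-production is kept.
For each production, add variants omitting each subset of nullable occurrences: S → d f A1 gives d f A1 | d f. A1 → b A1 a gives b A1 a | b a. A4 → d S A1 gives d S A1 | d S.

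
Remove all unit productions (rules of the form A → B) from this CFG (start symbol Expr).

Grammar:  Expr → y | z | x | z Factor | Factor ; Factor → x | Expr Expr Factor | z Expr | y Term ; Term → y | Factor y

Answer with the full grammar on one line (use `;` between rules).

Unit pairs: Expr ⇒* {Factor}.
For each unit pair (A, B), copy every non-unit production of B to A, then drop all unit productions.

Expr → x | Expr Expr Factor | z Expr | y Term | y | z | z Factor; Factor → x | Expr Expr Factor | z Expr | y Term; Term → y | Factor y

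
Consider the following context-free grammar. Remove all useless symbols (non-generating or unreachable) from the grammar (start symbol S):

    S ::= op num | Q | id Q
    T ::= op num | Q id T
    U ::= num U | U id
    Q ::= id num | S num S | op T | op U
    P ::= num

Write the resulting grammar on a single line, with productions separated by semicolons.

Generating nonterminals: {P, Q, S, T}.
Reachable from S after that: {Q, S, T}.
Removed useless symbols: {P, U} and every production mentioning them.

S ::= op num | Q | id Q; T ::= op num | Q id T; Q ::= id num | S num S | op T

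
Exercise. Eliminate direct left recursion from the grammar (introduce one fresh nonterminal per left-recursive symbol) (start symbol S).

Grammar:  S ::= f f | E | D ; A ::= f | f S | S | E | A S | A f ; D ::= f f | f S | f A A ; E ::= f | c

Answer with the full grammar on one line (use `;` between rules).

Left recursion appears on A.
For A: α = {S, f}, β = {f, f S, S, E}. Rewrite as A → β A' and A' → α A' | ε.

S ::= f f | E | D; A ::= f A' | f S A' | S A' | E A'; D ::= f f | f S | f A A; E ::= f | c; A' ::= S A' | f A' | ε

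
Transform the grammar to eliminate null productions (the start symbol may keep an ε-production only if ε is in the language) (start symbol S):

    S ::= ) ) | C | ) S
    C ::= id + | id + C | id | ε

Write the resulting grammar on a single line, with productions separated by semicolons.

Nullable nonterminals: {C, S}.
ε ∈ L(G) since S is nullable, so keep S → ε.
Expand every rule over subsets of its nullable positions: S → ) S gives ) S | ).

S ::= ) ) | C | ) S | ) | ε; C ::= id + | id + C | id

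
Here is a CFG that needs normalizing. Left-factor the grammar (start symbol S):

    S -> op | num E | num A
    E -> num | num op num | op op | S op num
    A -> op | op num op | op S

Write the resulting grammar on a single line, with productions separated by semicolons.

S -> op | num S'; E -> op op | S op num | num E'; A -> op A'; S' -> E | A; E' -> epsilon | op num; A' -> epsilon | num op | S

S has alternatives sharing prefix 'num': factor to S → num S' with S' → E | A.
E has alternatives sharing prefix 'num': factor to E → num E' with E' → ε | op num.
A has alternatives sharing prefix 'op': factor to A → op A' with A' → ε | num op | S.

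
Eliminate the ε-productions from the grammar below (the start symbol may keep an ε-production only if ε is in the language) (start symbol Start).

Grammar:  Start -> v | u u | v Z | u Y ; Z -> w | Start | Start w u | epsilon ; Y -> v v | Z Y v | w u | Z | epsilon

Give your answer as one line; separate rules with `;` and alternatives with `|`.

Start -> v | u u | v Z | u Y | u; Z -> w | Start | Start w u; Y -> v v | Z Y v | Z v | Y v | v | w u | Z

Nullable nonterminals: {Y, Z}.
ε ∉ L(G), so no ε-production is kept.
Add the nullable-subset variants: Start → u Y gives u Y | u. Y → Z Y v gives Z Y v | Z v | Y v | v.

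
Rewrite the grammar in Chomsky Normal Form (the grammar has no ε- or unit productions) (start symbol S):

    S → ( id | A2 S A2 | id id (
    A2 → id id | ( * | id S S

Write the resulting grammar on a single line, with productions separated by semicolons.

S → X1 X2 | A2 Y1 | X2 Y2; A2 → X2 X2 | X1 X3 | X2 Y3; X1 → (; X2 → id; X3 → *; Y1 → S A2; Y2 → X2 X1; Y3 → S S

Introduce a nonterminal for each terminal appearing in a rule of length ≥ 2: X1 → (, X2 → id, X3 → *.
Binarize each right-hand side of length ≥ 3 by chaining fresh nonterminals (Y1, Y2, …): affected rules were S → A2 S A2; S → X2 X2 X1; A2 → X2 S S.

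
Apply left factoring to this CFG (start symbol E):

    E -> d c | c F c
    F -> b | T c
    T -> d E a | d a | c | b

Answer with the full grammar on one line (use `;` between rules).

E -> d c | c F c; F -> b | T c; T -> c | b | d T'; T' -> E a | a

T has alternatives sharing prefix 'd': factor to T → d T' with T' → E a | a.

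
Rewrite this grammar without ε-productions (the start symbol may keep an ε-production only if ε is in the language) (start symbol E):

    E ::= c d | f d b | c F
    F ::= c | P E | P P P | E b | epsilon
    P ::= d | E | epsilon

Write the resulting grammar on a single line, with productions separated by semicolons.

E ::= c d | f d b | c F | c; F ::= c | P E | E | P P P | P P | P | E b; P ::= d | E

Nullable nonterminals: {F, P}.
ε ∉ L(G), so no ε-production is kept.
Expand every rule over subsets of its nullable positions: E → c F gives c F | c. F → P E gives P E | E. F → P P P gives P P P | P P | P.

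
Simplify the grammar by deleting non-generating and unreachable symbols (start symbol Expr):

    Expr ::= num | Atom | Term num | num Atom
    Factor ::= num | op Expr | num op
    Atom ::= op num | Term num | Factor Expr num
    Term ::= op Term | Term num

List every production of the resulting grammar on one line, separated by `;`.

Generating nonterminals: {Atom, Expr, Factor}.
Reachable from Expr after that: {Atom, Expr, Factor}.
Removed useless symbols: {Term} and every production mentioning them.

Expr ::= num | Atom | num Atom; Factor ::= num | op Expr | num op; Atom ::= op num | Factor Expr num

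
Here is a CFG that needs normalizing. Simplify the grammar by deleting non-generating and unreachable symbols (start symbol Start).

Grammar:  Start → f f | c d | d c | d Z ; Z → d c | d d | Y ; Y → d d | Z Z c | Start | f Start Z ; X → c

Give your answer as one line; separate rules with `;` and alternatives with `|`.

Generating nonterminals: {Start, X, Y, Z}.
Reachable from Start after that: {Start, Y, Z}.
Removed useless symbols: {X} and every production mentioning them.

Start → f f | c d | d c | d Z; Z → d c | d d | Y; Y → d d | Z Z c | Start | f Start Z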